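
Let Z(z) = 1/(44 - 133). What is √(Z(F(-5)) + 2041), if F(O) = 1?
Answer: 4*√1010417/89 ≈ 45.177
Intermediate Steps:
Z(z) = -1/89 (Z(z) = 1/(-89) = -1/89)
√(Z(F(-5)) + 2041) = √(-1/89 + 2041) = √(181648/89) = 4*√1010417/89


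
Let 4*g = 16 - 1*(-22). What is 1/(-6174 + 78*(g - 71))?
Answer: -1/10971 ≈ -9.1149e-5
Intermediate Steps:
g = 19/2 (g = (16 - 1*(-22))/4 = (16 + 22)/4 = (¼)*38 = 19/2 ≈ 9.5000)
1/(-6174 + 78*(g - 71)) = 1/(-6174 + 78*(19/2 - 71)) = 1/(-6174 + 78*(-123/2)) = 1/(-6174 - 4797) = 1/(-10971) = -1/10971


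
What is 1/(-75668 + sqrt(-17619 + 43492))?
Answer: -75668/5725620351 - sqrt(25873)/5725620351 ≈ -1.3244e-5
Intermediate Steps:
1/(-75668 + sqrt(-17619 + 43492)) = 1/(-75668 + sqrt(25873))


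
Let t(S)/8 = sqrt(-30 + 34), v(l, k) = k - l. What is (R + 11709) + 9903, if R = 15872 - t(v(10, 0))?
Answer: 37468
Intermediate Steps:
t(S) = 16 (t(S) = 8*sqrt(-30 + 34) = 8*sqrt(4) = 8*2 = 16)
R = 15856 (R = 15872 - 1*16 = 15872 - 16 = 15856)
(R + 11709) + 9903 = (15856 + 11709) + 9903 = 27565 + 9903 = 37468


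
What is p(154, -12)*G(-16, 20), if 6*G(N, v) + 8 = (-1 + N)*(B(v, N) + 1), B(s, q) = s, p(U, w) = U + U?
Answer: -56210/3 ≈ -18737.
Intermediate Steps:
p(U, w) = 2*U
G(N, v) = -4/3 + (1 + v)*(-1 + N)/6 (G(N, v) = -4/3 + ((-1 + N)*(v + 1))/6 = -4/3 + ((-1 + N)*(1 + v))/6 = -4/3 + ((1 + v)*(-1 + N))/6 = -4/3 + (1 + v)*(-1 + N)/6)
p(154, -12)*G(-16, 20) = (2*154)*(-3/2 - ⅙*20 + (⅙)*(-16) + (⅙)*(-16)*20) = 308*(-3/2 - 10/3 - 8/3 - 160/3) = 308*(-365/6) = -56210/3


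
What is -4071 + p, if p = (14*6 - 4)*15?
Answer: -2871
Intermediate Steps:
p = 1200 (p = (84 - 4)*15 = 80*15 = 1200)
-4071 + p = -4071 + 1200 = -2871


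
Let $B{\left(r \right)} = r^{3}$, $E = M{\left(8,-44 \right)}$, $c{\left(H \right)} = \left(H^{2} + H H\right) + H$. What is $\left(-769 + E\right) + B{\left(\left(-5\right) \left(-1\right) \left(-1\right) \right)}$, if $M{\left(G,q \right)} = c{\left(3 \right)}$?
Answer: $-873$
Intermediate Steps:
$c{\left(H \right)} = H + 2 H^{2}$ ($c{\left(H \right)} = \left(H^{2} + H^{2}\right) + H = 2 H^{2} + H = H + 2 H^{2}$)
$M{\left(G,q \right)} = 21$ ($M{\left(G,q \right)} = 3 \left(1 + 2 \cdot 3\right) = 3 \left(1 + 6\right) = 3 \cdot 7 = 21$)
$E = 21$
$\left(-769 + E\right) + B{\left(\left(-5\right) \left(-1\right) \left(-1\right) \right)} = \left(-769 + 21\right) + \left(\left(-5\right) \left(-1\right) \left(-1\right)\right)^{3} = -748 + \left(5 \left(-1\right)\right)^{3} = -748 + \left(-5\right)^{3} = -748 - 125 = -873$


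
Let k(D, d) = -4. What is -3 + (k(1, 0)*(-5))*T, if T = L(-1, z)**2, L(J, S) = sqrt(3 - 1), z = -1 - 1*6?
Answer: 37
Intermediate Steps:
z = -7 (z = -1 - 6 = -7)
L(J, S) = sqrt(2)
T = 2 (T = (sqrt(2))**2 = 2)
-3 + (k(1, 0)*(-5))*T = -3 - 4*(-5)*2 = -3 + 20*2 = -3 + 40 = 37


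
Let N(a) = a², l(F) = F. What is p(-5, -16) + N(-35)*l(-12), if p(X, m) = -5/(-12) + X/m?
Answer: -705565/48 ≈ -14699.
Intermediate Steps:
p(X, m) = 5/12 + X/m (p(X, m) = -5*(-1/12) + X/m = 5/12 + X/m)
p(-5, -16) + N(-35)*l(-12) = (5/12 - 5/(-16)) + (-35)²*(-12) = (5/12 - 5*(-1/16)) + 1225*(-12) = (5/12 + 5/16) - 14700 = 35/48 - 14700 = -705565/48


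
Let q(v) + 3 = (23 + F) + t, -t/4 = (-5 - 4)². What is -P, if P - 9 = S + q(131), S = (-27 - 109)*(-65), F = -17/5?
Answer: -42708/5 ≈ -8541.6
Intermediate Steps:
F = -17/5 (F = -17*⅕ = -17/5 ≈ -3.4000)
t = -324 (t = -4*(-5 - 4)² = -4*(-9)² = -4*81 = -324)
S = 8840 (S = -136*(-65) = 8840)
q(v) = -1537/5 (q(v) = -3 + ((23 - 17/5) - 324) = -3 + (98/5 - 324) = -3 - 1522/5 = -1537/5)
P = 42708/5 (P = 9 + (8840 - 1537/5) = 9 + 42663/5 = 42708/5 ≈ 8541.6)
-P = -1*42708/5 = -42708/5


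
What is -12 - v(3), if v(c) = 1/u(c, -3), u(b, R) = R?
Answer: -35/3 ≈ -11.667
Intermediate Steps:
v(c) = -⅓ (v(c) = 1/(-3) = -⅓)
-12 - v(3) = -12 - 1*(-⅓) = -12 + ⅓ = -35/3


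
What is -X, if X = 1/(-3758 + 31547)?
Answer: -1/27789 ≈ -3.5985e-5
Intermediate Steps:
X = 1/27789 ≈ 3.5985e-5
-X = -1*1/27789 = -1/27789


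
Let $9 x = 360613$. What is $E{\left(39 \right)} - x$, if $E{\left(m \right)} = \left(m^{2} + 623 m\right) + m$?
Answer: $- \frac{127900}{9} \approx -14211.0$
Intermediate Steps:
$x = \frac{360613}{9}$ ($x = \frac{1}{9} \cdot 360613 = \frac{360613}{9} \approx 40068.0$)
$E{\left(m \right)} = m^{2} + 624 m$
$E{\left(39 \right)} - x = 39 \left(624 + 39\right) - \frac{360613}{9} = 39 \cdot 663 - \frac{360613}{9} = 25857 - \frac{360613}{9} = - \frac{127900}{9}$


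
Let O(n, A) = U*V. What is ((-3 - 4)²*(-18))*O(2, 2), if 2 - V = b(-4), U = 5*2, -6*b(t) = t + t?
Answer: -5880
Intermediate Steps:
b(t) = -t/3 (b(t) = -(t + t)/6 = -t/3)
U = 10
V = ⅔ (V = 2 - (-1)*(-4)/3 = 2 - 1*4/3 = 2 - 4/3 = ⅔ ≈ 0.66667)
O(n, A) = 20/3 (O(n, A) = 10*(⅔) = 20/3)
((-3 - 4)²*(-18))*O(2, 2) = ((-3 - 4)²*(-18))*(20/3) = ((-7)²*(-18))*(20/3) = (49*(-18))*(20/3) = -882*20/3 = -5880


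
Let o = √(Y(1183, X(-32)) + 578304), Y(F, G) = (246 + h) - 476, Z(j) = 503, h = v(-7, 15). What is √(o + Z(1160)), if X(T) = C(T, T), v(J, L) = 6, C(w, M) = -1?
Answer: √(503 + 4*√36130) ≈ 35.543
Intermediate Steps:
h = 6
X(T) = -1
Y(F, G) = -224 (Y(F, G) = (246 + 6) - 476 = 252 - 476 = -224)
o = 4*√36130 (o = √(-224 + 578304) = √578080 = 4*√36130 ≈ 760.32)
√(o + Z(1160)) = √(4*√36130 + 503) = √(503 + 4*√36130)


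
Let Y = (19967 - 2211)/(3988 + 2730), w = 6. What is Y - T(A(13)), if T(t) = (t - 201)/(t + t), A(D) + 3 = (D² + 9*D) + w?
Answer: 2417946/970751 ≈ 2.4908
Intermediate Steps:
A(D) = 3 + D² + 9*D (A(D) = -3 + ((D² + 9*D) + 6) = -3 + (6 + D² + 9*D) = 3 + D² + 9*D)
T(t) = (-201 + t)/(2*t) (T(t) = (-201 + t)/((2*t)) = (-201 + t)*(1/(2*t)) = (-201 + t)/(2*t))
Y = 8878/3359 (Y = 17756/6718 = 17756*(1/6718) = 8878/3359 ≈ 2.6430)
Y - T(A(13)) = 8878/3359 - (-201 + (3 + 13² + 9*13))/(2*(3 + 13² + 9*13)) = 8878/3359 - (-201 + (3 + 169 + 117))/(2*(3 + 169 + 117)) = 8878/3359 - (-201 + 289)/(2*289) = 8878/3359 - 88/(2*289) = 8878/3359 - 1*44/289 = 8878/3359 - 44/289 = 2417946/970751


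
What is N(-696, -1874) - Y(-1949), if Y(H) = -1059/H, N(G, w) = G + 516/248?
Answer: -83917485/120838 ≈ -694.46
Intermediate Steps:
N(G, w) = 129/62 + G (N(G, w) = G + 516*(1/248) = G + 129/62 = 129/62 + G)
N(-696, -1874) - Y(-1949) = (129/62 - 696) - (-1059)/(-1949) = -43023/62 - (-1059)*(-1)/1949 = -43023/62 - 1*1059/1949 = -43023/62 - 1059/1949 = -83917485/120838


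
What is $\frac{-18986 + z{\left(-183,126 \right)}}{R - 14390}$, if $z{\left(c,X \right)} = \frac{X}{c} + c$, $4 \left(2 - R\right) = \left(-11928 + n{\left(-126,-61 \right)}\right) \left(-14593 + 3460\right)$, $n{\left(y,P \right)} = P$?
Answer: $\frac{4677404}{8145396429} \approx 0.00057424$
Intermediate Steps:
$R = - \frac{133473529}{4}$ ($R = 2 - \frac{\left(-11928 - 61\right) \left(-14593 + 3460\right)}{4} = 2 - \frac{\left(-11989\right) \left(-11133\right)}{4} = 2 - \frac{133473537}{4} = - \frac{133473529}{4} \approx -3.3368 \cdot 10^{7}$)
$z{\left(c,X \right)} = c + \frac{X}{c}$
$\frac{-18986 + z{\left(-183,126 \right)}}{R - 14390} = \frac{-18986 - \left(183 - \frac{126}{-183}\right)}{- \frac{133473529}{4} - 14390} = \frac{-18986 + \left(-183 + 126 \left(- \frac{1}{183}\right)\right)}{- \frac{133531089}{4}} = \left(-18986 - \frac{11205}{61}\right) \left(- \frac{4}{133531089}\right) = \left(- \frac{1169351}{61}\right) \left(- \frac{4}{133531089}\right) = \frac{4677404}{8145396429}$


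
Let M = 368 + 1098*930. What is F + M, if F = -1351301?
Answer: -329793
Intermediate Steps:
M = 1021508 (M = 368 + 1021140 = 1021508)
F + M = -1351301 + 1021508 = -329793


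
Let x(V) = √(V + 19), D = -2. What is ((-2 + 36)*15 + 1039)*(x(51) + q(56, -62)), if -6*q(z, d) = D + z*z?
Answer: -2427283/3 + 1549*√70 ≈ -7.9613e+5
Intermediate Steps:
x(V) = √(19 + V)
q(z, d) = ⅓ - z²/6 (q(z, d) = -(-2 + z*z)/6 = -(-2 + z²)/6 = ⅓ - z²/6)
((-2 + 36)*15 + 1039)*(x(51) + q(56, -62)) = ((-2 + 36)*15 + 1039)*(√(19 + 51) + (⅓ - ⅙*56²)) = (34*15 + 1039)*(√70 + (⅓ - ⅙*3136)) = (510 + 1039)*(√70 + (⅓ - 1568/3)) = 1549*(√70 - 1567/3) = 1549*(-1567/3 + √70) = -2427283/3 + 1549*√70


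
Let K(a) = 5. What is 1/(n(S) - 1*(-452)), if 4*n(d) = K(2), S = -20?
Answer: 4/1813 ≈ 0.0022063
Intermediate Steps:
n(d) = 5/4 (n(d) = (1/4)*5 = 5/4)
1/(n(S) - 1*(-452)) = 1/(5/4 - 1*(-452)) = 1/(5/4 + 452) = 1/(1813/4) = 4/1813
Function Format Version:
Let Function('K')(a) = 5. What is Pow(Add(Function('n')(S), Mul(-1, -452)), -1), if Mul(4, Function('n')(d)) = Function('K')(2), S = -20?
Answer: Rational(4, 1813) ≈ 0.0022063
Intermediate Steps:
Function('n')(d) = Rational(5, 4) (Function('n')(d) = Mul(Rational(1, 4), 5) = Rational(5, 4))
Pow(Add(Function('n')(S), Mul(-1, -452)), -1) = Pow(Add(Rational(5, 4), Mul(-1, -452)), -1) = Pow(Add(Rational(5, 4), 452), -1) = Pow(Rational(1813, 4), -1) = Rational(4, 1813)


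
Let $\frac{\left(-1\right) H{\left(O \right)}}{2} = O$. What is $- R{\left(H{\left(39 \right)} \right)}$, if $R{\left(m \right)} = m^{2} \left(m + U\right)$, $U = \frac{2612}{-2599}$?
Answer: $\frac{1249252056}{2599} \approx 4.8067 \cdot 10^{5}$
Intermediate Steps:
$U = - \frac{2612}{2599}$ ($U = 2612 \left(- \frac{1}{2599}\right) = - \frac{2612}{2599} \approx -1.005$)
$H{\left(O \right)} = - 2 O$
$R{\left(m \right)} = m^{2} \left(- \frac{2612}{2599} + m\right)$ ($R{\left(m \right)} = m^{2} \left(m - \frac{2612}{2599}\right) = m^{2} \left(- \frac{2612}{2599} + m\right)$)
$- R{\left(H{\left(39 \right)} \right)} = - \left(\left(-2\right) 39\right)^{2} \left(- \frac{2612}{2599} - 78\right) = - \left(-78\right)^{2} \left(- \frac{2612}{2599} - 78\right) = - \frac{6084 \left(-205334\right)}{2599} = \left(-1\right) \left(- \frac{1249252056}{2599}\right) = \frac{1249252056}{2599}$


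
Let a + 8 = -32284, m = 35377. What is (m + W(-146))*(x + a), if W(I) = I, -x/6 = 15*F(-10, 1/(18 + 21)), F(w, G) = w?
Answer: -1105971552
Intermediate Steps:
x = 900 (x = -90*(-10) = -6*(-150) = 900)
a = -32292 (a = -8 - 32284 = -32292)
(m + W(-146))*(x + a) = (35377 - 146)*(900 - 32292) = 35231*(-31392) = -1105971552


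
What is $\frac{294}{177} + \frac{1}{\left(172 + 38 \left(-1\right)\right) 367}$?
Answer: $\frac{4819503}{2901502} \approx 1.661$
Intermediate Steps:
$\frac{294}{177} + \frac{1}{\left(172 + 38 \left(-1\right)\right) 367} = 294 \cdot \frac{1}{177} + \frac{1}{172 - 38} \cdot \frac{1}{367} = \frac{98}{59} + \frac{1}{134} \cdot \frac{1}{367} = \frac{98}{59} + \frac{1}{49178} = \frac{4819503}{2901502}$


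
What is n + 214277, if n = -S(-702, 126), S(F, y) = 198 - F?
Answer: 213377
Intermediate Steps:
n = -900 (n = -(198 - 1*(-702)) = -(198 + 702) = -1*900 = -900)
n + 214277 = -900 + 214277 = 213377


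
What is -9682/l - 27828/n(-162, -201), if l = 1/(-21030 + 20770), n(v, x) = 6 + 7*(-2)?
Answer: 5041597/2 ≈ 2.5208e+6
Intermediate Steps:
n(v, x) = -8 (n(v, x) = 6 - 14 = -8)
l = -1/260 (l = 1/(-260) = -1/260 ≈ -0.0038462)
-9682/l - 27828/n(-162, -201) = -9682/(-1/260) - 27828/(-8) = -9682*(-260) - 27828*(-⅛) = 2517320 + 6957/2 = 5041597/2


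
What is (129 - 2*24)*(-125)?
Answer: -10125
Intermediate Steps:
(129 - 2*24)*(-125) = (129 - 48)*(-125) = 81*(-125) = -10125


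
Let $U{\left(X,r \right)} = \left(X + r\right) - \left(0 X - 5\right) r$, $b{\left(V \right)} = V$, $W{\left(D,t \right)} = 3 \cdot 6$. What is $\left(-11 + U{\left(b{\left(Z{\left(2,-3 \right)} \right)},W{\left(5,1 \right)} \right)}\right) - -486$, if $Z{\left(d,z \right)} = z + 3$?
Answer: $583$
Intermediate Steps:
$Z{\left(d,z \right)} = 3 + z$
$W{\left(D,t \right)} = 18$
$U{\left(X,r \right)} = X + 6 r$ ($U{\left(X,r \right)} = \left(X + r\right) - \left(0 - 5\right) r = \left(X + r\right) - - 5 r = \left(X + r\right) + 5 r = X + 6 r$)
$\left(-11 + U{\left(b{\left(Z{\left(2,-3 \right)} \right)},W{\left(5,1 \right)} \right)}\right) - -486 = \left(-11 + \left(\left(3 - 3\right) + 6 \cdot 18\right)\right) - -486 = \left(-11 + \left(0 + 108\right)\right) + 486 = \left(-11 + 108\right) + 486 = 97 + 486 = 583$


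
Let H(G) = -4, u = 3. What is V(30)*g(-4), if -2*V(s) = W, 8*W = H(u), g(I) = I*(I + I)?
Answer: 8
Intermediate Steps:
g(I) = 2*I² (g(I) = I*(2*I) = 2*I²)
W = -½ (W = (⅛)*(-4) = -½ ≈ -0.50000)
V(s) = ¼ (V(s) = -½*(-½) = ¼)
V(30)*g(-4) = (2*(-4)²)/4 = (2*16)/4 = (¼)*32 = 8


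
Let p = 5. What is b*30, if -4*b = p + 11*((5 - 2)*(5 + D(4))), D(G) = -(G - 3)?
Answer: -2055/2 ≈ -1027.5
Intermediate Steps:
D(G) = 3 - G (D(G) = -(-3 + G) = 3 - G)
b = -137/4 (b = -(5 + 11*((5 - 2)*(5 + (3 - 1*4))))/4 = -(5 + 11*(3*(5 + (3 - 4))))/4 = -(5 + 11*(3*(5 - 1)))/4 = -(5 + 11*(3*4))/4 = -(5 + 11*12)/4 = -(5 + 132)/4 = -¼*137 = -137/4 ≈ -34.250)
b*30 = -137/4*30 = -2055/2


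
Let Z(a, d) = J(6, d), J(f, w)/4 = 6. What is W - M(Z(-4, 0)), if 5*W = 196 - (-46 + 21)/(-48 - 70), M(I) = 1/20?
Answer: 46147/1180 ≈ 39.108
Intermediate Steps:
J(f, w) = 24 (J(f, w) = 4*6 = 24)
Z(a, d) = 24
M(I) = 1/20
W = 23103/590 (W = (196 - (-46 + 21)/(-48 - 70))/5 = (196 - (-25)/(-118))/5 = (196 - (-25)*(-1)/118)/5 = (196 - 1*25/118)/5 = (196 - 25/118)/5 = (⅕)*(23103/118) = 23103/590 ≈ 39.158)
W - M(Z(-4, 0)) = 23103/590 - 1*1/20 = 23103/590 - 1/20 = 46147/1180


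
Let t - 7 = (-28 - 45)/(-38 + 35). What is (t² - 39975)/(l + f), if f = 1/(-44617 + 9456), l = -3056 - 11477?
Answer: 12339366179/4598953326 ≈ 2.6831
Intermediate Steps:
t = 94/3 (t = 7 + (-28 - 45)/(-38 + 35) = 7 - 73/(-3) = 7 - 73*(-⅓) = 7 + 73/3 = 94/3 ≈ 31.333)
l = -14533
f = -1/35161 (f = 1/(-35161) = -1/35161 ≈ -2.8441e-5)
(t² - 39975)/(l + f) = ((94/3)² - 39975)/(-14533 - 1/35161) = (8836/9 - 39975)/(-510994814/35161) = -350939/9*(-35161/510994814) = 12339366179/4598953326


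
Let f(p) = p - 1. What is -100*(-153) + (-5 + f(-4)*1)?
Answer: 15290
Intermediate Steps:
f(p) = -1 + p
-100*(-153) + (-5 + f(-4)*1) = -100*(-153) + (-5 + (-1 - 4)*1) = 15300 + (-5 - 5*1) = 15300 + (-5 - 5) = 15300 - 10 = 15290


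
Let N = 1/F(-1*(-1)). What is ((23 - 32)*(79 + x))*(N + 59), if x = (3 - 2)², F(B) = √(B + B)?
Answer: -42480 - 360*√2 ≈ -42989.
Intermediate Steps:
F(B) = √2*√B (F(B) = √(2*B) = √2*√B)
N = √2/2 (N = 1/(√2*√(-1*(-1))) = 1/(√2*√1) = 1/(√2*1) = 1/(√2) = √2/2 ≈ 0.70711)
x = 1 (x = 1² = 1)
((23 - 32)*(79 + x))*(N + 59) = ((23 - 32)*(79 + 1))*(√2/2 + 59) = (-9*80)*(59 + √2/2) = -720*(59 + √2/2) = -42480 - 360*√2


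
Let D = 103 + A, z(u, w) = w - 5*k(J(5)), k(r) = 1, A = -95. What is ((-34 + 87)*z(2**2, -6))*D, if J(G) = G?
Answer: -4664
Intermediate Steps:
z(u, w) = -5 + w (z(u, w) = w - 5*1 = w - 5 = -5 + w)
D = 8 (D = 103 - 95 = 8)
((-34 + 87)*z(2**2, -6))*D = ((-34 + 87)*(-5 - 6))*8 = (53*(-11))*8 = -583*8 = -4664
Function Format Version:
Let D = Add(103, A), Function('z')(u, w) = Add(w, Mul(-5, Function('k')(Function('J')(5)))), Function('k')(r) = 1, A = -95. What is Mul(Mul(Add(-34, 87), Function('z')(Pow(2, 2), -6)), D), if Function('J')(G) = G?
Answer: -4664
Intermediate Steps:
Function('z')(u, w) = Add(-5, w) (Function('z')(u, w) = Add(w, Mul(-5, 1)) = Add(w, -5) = Add(-5, w))
D = 8 (D = Add(103, -95) = 8)
Mul(Mul(Add(-34, 87), Function('z')(Pow(2, 2), -6)), D) = Mul(Mul(Add(-34, 87), Add(-5, -6)), 8) = Mul(Mul(53, -11), 8) = Mul(-583, 8) = -4664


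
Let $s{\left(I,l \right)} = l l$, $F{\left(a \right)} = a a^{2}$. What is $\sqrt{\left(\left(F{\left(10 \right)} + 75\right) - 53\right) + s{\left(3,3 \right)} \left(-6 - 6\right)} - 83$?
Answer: $-83 + \sqrt{914} \approx -52.768$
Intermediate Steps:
$F{\left(a \right)} = a^{3}$
$s{\left(I,l \right)} = l^{2}$
$\sqrt{\left(\left(F{\left(10 \right)} + 75\right) - 53\right) + s{\left(3,3 \right)} \left(-6 - 6\right)} - 83 = \sqrt{\left(\left(10^{3} + 75\right) - 53\right) + 3^{2} \left(-6 - 6\right)} - 83 = \sqrt{\left(\left(1000 + 75\right) - 53\right) + 9 \left(-12\right)} - 83 = \sqrt{\left(1075 - 53\right) - 108} - 83 = \sqrt{1022 - 108} - 83 = \sqrt{914} - 83 = -83 + \sqrt{914}$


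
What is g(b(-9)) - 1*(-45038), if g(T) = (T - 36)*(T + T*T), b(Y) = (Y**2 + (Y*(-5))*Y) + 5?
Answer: -35966872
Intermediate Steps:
b(Y) = 5 - 4*Y**2 (b(Y) = (Y**2 + (-5*Y)*Y) + 5 = (Y**2 - 5*Y**2) + 5 = -4*Y**2 + 5 = 5 - 4*Y**2)
g(T) = (-36 + T)*(T + T**2)
g(b(-9)) - 1*(-45038) = (5 - 4*(-9)**2)*(-36 + (5 - 4*(-9)**2)**2 - 35*(5 - 4*(-9)**2)) - 1*(-45038) = (5 - 4*81)*(-36 + (5 - 4*81)**2 - 35*(5 - 4*81)) + 45038 = (5 - 324)*(-36 + (5 - 324)**2 - 35*(5 - 324)) + 45038 = -319*(-36 + (-319)**2 - 35*(-319)) + 45038 = -319*(-36 + 101761 + 11165) + 45038 = -319*112890 + 45038 = -36011910 + 45038 = -35966872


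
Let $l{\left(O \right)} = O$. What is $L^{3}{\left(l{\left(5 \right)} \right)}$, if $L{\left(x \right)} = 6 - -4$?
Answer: $1000$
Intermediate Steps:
$L{\left(x \right)} = 10$ ($L{\left(x \right)} = 6 + 4 = 10$)
$L^{3}{\left(l{\left(5 \right)} \right)} = 10^{3} = 1000$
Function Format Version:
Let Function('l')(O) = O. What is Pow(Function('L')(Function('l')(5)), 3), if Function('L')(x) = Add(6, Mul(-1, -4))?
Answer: 1000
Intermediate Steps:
Function('L')(x) = 10 (Function('L')(x) = Add(6, 4) = 10)
Pow(Function('L')(Function('l')(5)), 3) = Pow(10, 3) = 1000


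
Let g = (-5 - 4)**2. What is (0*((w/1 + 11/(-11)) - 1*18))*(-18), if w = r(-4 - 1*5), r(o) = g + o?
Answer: 0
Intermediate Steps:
g = 81 (g = (-9)**2 = 81)
r(o) = 81 + o
w = 72 (w = 81 + (-4 - 1*5) = 81 + (-4 - 5) = 81 - 9 = 72)
(0*((w/1 + 11/(-11)) - 1*18))*(-18) = (0*((72/1 + 11/(-11)) - 1*18))*(-18) = (0*((72*1 + 11*(-1/11)) - 18))*(-18) = (0*((72 - 1) - 18))*(-18) = (0*(71 - 18))*(-18) = (0*53)*(-18) = 0*(-18) = 0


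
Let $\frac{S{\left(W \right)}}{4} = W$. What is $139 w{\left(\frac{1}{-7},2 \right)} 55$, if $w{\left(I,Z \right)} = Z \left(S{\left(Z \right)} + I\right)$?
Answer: $\frac{840950}{7} \approx 1.2014 \cdot 10^{5}$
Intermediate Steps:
$S{\left(W \right)} = 4 W$
$w{\left(I,Z \right)} = Z \left(I + 4 Z\right)$ ($w{\left(I,Z \right)} = Z \left(4 Z + I\right) = Z \left(I + 4 Z\right)$)
$139 w{\left(\frac{1}{-7},2 \right)} 55 = 139 \cdot 2 \left(\frac{1}{-7} + 4 \cdot 2\right) 55 = 139 \cdot 2 \left(- \frac{1}{7} + 8\right) 55 = 139 \cdot 2 \cdot \frac{55}{7} \cdot 55 = 139 \cdot \frac{110}{7} \cdot 55 = \frac{15290}{7} \cdot 55 = \frac{840950}{7}$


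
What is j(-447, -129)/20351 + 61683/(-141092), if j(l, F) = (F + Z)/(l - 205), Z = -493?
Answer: -204593709673/468032216596 ≈ -0.43714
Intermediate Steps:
j(l, F) = (-493 + F)/(-205 + l) (j(l, F) = (F - 493)/(l - 205) = (-493 + F)/(-205 + l))
j(-447, -129)/20351 + 61683/(-141092) = ((-493 - 129)/(-205 - 447))/20351 + 61683/(-141092) = (-622/(-652))*(1/20351) + 61683*(-1/141092) = -1/652*(-622)*(1/20351) - 61683/141092 = (311/326)*(1/20351) - 61683/141092 = 311/6634426 - 61683/141092 = -204593709673/468032216596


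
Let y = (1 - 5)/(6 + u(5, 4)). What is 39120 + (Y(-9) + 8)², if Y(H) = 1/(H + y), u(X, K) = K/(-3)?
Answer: 186547345/4761 ≈ 39182.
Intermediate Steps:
u(X, K) = -K/3 (u(X, K) = K*(-⅓) = -K/3)
y = -6/7 (y = (1 - 5)/(6 - ⅓*4) = -4/(6 - 4/3) = -4/14/3 = -4*3/14 = -6/7 ≈ -0.85714)
Y(H) = 1/(-6/7 + H) (Y(H) = 1/(H - 6/7) = 1/(-6/7 + H))
39120 + (Y(-9) + 8)² = 39120 + (7/(-6 + 7*(-9)) + 8)² = 39120 + (7/(-6 - 63) + 8)² = 39120 + (7/(-69) + 8)² = 39120 + (7*(-1/69) + 8)² = 39120 + (-7/69 + 8)² = 39120 + (545/69)² = 39120 + 297025/4761 = 186547345/4761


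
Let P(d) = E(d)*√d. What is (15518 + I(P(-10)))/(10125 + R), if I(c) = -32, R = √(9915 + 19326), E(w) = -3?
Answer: 2581/1716 ≈ 1.5041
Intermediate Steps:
R = 171 (R = √29241 = 171)
P(d) = -3*√d
(15518 + I(P(-10)))/(10125 + R) = (15518 - 32)/(10125 + 171) = 15486/10296 = 15486*(1/10296) = 2581/1716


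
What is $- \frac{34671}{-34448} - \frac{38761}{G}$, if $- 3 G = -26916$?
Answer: $- \frac{256042679}{77266864} \approx -3.3137$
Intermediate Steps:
$G = 8972$ ($G = \left(- \frac{1}{3}\right) \left(-26916\right) = 8972$)
$- \frac{34671}{-34448} - \frac{38761}{G} = - \frac{34671}{-34448} - \frac{38761}{8972} = \left(-34671\right) \left(- \frac{1}{34448}\right) - \frac{38761}{8972} = \frac{34671}{34448} - \frac{38761}{8972} = - \frac{256042679}{77266864}$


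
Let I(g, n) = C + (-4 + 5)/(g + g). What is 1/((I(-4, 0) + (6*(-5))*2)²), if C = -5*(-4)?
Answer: 64/103041 ≈ 0.00062111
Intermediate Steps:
C = 20
I(g, n) = 20 + 1/(2*g) (I(g, n) = 20 + (-4 + 5)/(g + g) = 20 + 1/(2*g))
1/((I(-4, 0) + (6*(-5))*2)²) = 1/(((20 + (½)/(-4)) + (6*(-5))*2)²) = 1/(((20 + (½)*(-¼)) - 30*2)²) = 1/(((20 - ⅛) - 60)²) = 1/((159/8 - 60)²) = 1/((-321/8)²) = 1/(103041/64) = 64/103041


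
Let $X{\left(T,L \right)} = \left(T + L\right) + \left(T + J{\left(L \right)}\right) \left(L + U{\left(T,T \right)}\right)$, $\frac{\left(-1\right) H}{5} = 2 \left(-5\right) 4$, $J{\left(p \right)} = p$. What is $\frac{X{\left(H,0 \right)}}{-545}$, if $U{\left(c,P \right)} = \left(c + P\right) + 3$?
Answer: $- \frac{16160}{109} \approx -148.26$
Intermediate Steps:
$U{\left(c,P \right)} = 3 + P + c$ ($U{\left(c,P \right)} = \left(P + c\right) + 3 = 3 + P + c$)
$H = 200$ ($H = - 5 \cdot 2 \left(-5\right) 4 = - 5 \left(\left(-10\right) 4\right) = \left(-5\right) \left(-40\right) = 200$)
$X{\left(T,L \right)} = L + T + \left(L + T\right) \left(3 + L + 2 T\right)$ ($X{\left(T,L \right)} = \left(T + L\right) + \left(T + L\right) \left(L + \left(3 + T + T\right)\right) = \left(L + T\right) + \left(L + T\right) \left(L + \left(3 + 2 T\right)\right) = \left(L + T\right) + \left(L + T\right) \left(3 + L + 2 T\right) = L + T + \left(L + T\right) \left(3 + L + 2 T\right)$)
$\frac{X{\left(H,0 \right)}}{-545} = \frac{0^{2} + 2 \cdot 200^{2} + 4 \cdot 0 + 4 \cdot 200 + 3 \cdot 0 \cdot 200}{-545} = \left(0 + 2 \cdot 40000 + 0 + 800 + 0\right) \left(- \frac{1}{545}\right) = \left(0 + 80000 + 0 + 800 + 0\right) \left(- \frac{1}{545}\right) = 80800 \left(- \frac{1}{545}\right) = - \frac{16160}{109}$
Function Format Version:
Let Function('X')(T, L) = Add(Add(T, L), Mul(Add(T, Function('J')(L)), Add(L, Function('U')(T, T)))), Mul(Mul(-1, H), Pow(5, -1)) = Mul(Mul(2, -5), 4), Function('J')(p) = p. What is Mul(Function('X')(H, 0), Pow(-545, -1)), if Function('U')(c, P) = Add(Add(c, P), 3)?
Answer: Rational(-16160, 109) ≈ -148.26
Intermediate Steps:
Function('U')(c, P) = Add(3, P, c) (Function('U')(c, P) = Add(Add(P, c), 3) = Add(3, P, c))
H = 200 (H = Mul(-5, Mul(Mul(2, -5), 4)) = Mul(-5, Mul(-10, 4)) = Mul(-5, -40) = 200)
Function('X')(T, L) = Add(L, T, Mul(Add(L, T), Add(3, L, Mul(2, T)))) (Function('X')(T, L) = Add(Add(T, L), Mul(Add(T, L), Add(L, Add(3, T, T)))) = Add(Add(L, T), Mul(Add(L, T), Add(L, Add(3, Mul(2, T))))) = Add(Add(L, T), Mul(Add(L, T), Add(3, L, Mul(2, T)))) = Add(L, T, Mul(Add(L, T), Add(3, L, Mul(2, T)))))
Mul(Function('X')(H, 0), Pow(-545, -1)) = Mul(Add(Pow(0, 2), Mul(2, Pow(200, 2)), Mul(4, 0), Mul(4, 200), Mul(3, 0, 200)), Pow(-545, -1)) = Mul(Add(0, Mul(2, 40000), 0, 800, 0), Rational(-1, 545)) = Mul(Add(0, 80000, 0, 800, 0), Rational(-1, 545)) = Mul(80800, Rational(-1, 545)) = Rational(-16160, 109)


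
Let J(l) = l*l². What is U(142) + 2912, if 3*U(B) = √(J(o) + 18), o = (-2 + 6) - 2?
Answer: 2912 + √26/3 ≈ 2913.7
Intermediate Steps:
o = 2 (o = 4 - 2 = 2)
J(l) = l³
U(B) = √26/3 (U(B) = √(2³ + 18)/3 = √(8 + 18)/3 = √26/3)
U(142) + 2912 = √26/3 + 2912 = 2912 + √26/3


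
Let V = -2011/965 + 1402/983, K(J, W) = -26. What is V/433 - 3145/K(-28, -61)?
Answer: 1291766221117/10679282510 ≈ 120.96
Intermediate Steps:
V = -623883/948595 (V = -2011*1/965 + 1402*(1/983) = -2011/965 + 1402/983 = -623883/948595 ≈ -0.65769)
V/433 - 3145/K(-28, -61) = -623883/948595/433 - 3145/(-26) = -623883/948595*1/433 - 3145*(-1/26) = -623883/410741635 + 3145/26 = 1291766221117/10679282510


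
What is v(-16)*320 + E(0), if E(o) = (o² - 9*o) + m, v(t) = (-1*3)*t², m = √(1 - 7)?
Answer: -245760 + I*√6 ≈ -2.4576e+5 + 2.4495*I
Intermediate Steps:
m = I*√6 (m = √(-6) = I*√6 ≈ 2.4495*I)
v(t) = -3*t²
E(o) = o² - 9*o + I*√6 (E(o) = (o² - 9*o) + I*√6 = o² - 9*o + I*√6)
v(-16)*320 + E(0) = -3*(-16)²*320 + (0² - 9*0 + I*√6) = -3*256*320 + (0 + 0 + I*√6) = -768*320 + I*√6 = -245760 + I*√6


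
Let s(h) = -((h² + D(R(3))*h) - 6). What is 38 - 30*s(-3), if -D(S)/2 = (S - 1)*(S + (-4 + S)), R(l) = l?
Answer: 848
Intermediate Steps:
D(S) = -2*(-1 + S)*(-4 + 2*S) (D(S) = -2*(S - 1)*(S + (-4 + S)) = -2*(-1 + S)*(-4 + 2*S))
s(h) = 6 - h² + 8*h (s(h) = -((h² + (-8 - 4*3² + 12*3)*h) - 6) = -((h² + (-8 - 4*9 + 36)*h) - 6) = -((h² + (-8 - 36 + 36)*h) - 6) = -((h² - 8*h) - 6) = -(-6 + h² - 8*h) = 6 - h² + 8*h)
38 - 30*s(-3) = 38 - 30*(6 - 1*(-3)² + 8*(-3)) = 38 - 30*(6 - 1*9 - 24) = 38 - 30*(6 - 9 - 24) = 38 - 30*(-27) = 38 + 810 = 848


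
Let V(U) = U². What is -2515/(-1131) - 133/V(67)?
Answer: 11139412/5077059 ≈ 2.1941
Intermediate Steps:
-2515/(-1131) - 133/V(67) = -2515/(-1131) - 133/(67²) = -2515*(-1/1131) - 133/4489 = 2515/1131 - 133*1/4489 = 2515/1131 - 133/4489 = 11139412/5077059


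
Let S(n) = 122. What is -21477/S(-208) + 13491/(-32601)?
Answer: -233939193/1325774 ≈ -176.45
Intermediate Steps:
-21477/S(-208) + 13491/(-32601) = -21477/122 + 13491/(-32601) = -21477*1/122 + 13491*(-1/32601) = -21477/122 - 4497/10867 = -233939193/1325774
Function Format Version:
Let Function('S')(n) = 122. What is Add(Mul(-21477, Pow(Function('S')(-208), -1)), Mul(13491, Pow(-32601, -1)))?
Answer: Rational(-233939193, 1325774) ≈ -176.45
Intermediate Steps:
Add(Mul(-21477, Pow(Function('S')(-208), -1)), Mul(13491, Pow(-32601, -1))) = Add(Mul(-21477, Pow(122, -1)), Mul(13491, Pow(-32601, -1))) = Add(Mul(-21477, Rational(1, 122)), Mul(13491, Rational(-1, 32601))) = Add(Rational(-21477, 122), Rational(-4497, 10867)) = Rational(-233939193, 1325774)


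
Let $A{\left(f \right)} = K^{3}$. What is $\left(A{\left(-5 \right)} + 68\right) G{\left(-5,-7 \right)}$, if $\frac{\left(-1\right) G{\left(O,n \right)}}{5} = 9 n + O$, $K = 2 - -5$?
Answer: $139740$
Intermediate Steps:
$K = 7$ ($K = 2 + 5 = 7$)
$A{\left(f \right)} = 343$ ($A{\left(f \right)} = 7^{3} = 343$)
$G{\left(O,n \right)} = - 45 n - 5 O$ ($G{\left(O,n \right)} = - 5 \left(9 n + O\right) = - 5 \left(O + 9 n\right) = - 45 n - 5 O$)
$\left(A{\left(-5 \right)} + 68\right) G{\left(-5,-7 \right)} = \left(343 + 68\right) \left(\left(-45\right) \left(-7\right) - -25\right) = 411 \left(315 + 25\right) = 411 \cdot 340 = 139740$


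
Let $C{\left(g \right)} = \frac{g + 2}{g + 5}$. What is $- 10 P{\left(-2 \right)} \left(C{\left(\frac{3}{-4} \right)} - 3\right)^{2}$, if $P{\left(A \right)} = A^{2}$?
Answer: $- \frac{84640}{289} \approx -292.87$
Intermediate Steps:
$C{\left(g \right)} = \frac{2 + g}{5 + g}$
$- 10 P{\left(-2 \right)} \left(C{\left(\frac{3}{-4} \right)} - 3\right)^{2} = - 10 \left(-2\right)^{2} \left(\frac{2 + \frac{3}{-4}}{5 + \frac{3}{-4}} - 3\right)^{2} = \left(-10\right) 4 \left(\frac{2 + 3 \left(- \frac{1}{4}\right)}{5 + 3 \left(- \frac{1}{4}\right)} - 3\right)^{2} = - 40 \left(\frac{2 - \frac{3}{4}}{5 - \frac{3}{4}} - 3\right)^{2} = - 40 \left(\frac{1}{\frac{17}{4}} \cdot \frac{5}{4} - 3\right)^{2} = - 40 \left(\frac{4}{17} \cdot \frac{5}{4} - 3\right)^{2} = - 40 \left(\frac{5}{17} - 3\right)^{2} = - 40 \left(- \frac{46}{17}\right)^{2} = \left(-40\right) \frac{2116}{289} = - \frac{84640}{289}$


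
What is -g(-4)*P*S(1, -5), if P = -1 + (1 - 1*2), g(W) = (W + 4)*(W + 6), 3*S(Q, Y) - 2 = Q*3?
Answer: 0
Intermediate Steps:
S(Q, Y) = ⅔ + Q (S(Q, Y) = ⅔ + (Q*3)/3 = ⅔ + (3*Q)/3 = ⅔ + Q)
g(W) = (4 + W)*(6 + W)
P = -2 (P = -1 + (1 - 2) = -1 - 1 = -2)
-g(-4)*P*S(1, -5) = -(24 + (-4)² + 10*(-4))*(-2)*(⅔ + 1) = -(24 + 16 - 40)*(-2)*5/3 = -0*(-2)*5/3 = -0*5/3 = -1*0 = 0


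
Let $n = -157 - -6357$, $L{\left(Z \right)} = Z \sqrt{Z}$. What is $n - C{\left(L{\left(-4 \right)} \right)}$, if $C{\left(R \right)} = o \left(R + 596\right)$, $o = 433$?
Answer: $-251868 + 3464 i \approx -2.5187 \cdot 10^{5} + 3464.0 i$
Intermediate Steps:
$L{\left(Z \right)} = Z^{\frac{3}{2}}$
$C{\left(R \right)} = 258068 + 433 R$ ($C{\left(R \right)} = 433 \left(R + 596\right) = 433 \left(596 + R\right) = 258068 + 433 R$)
$n = 6200$ ($n = -157 + 6357 = 6200$)
$n - C{\left(L{\left(-4 \right)} \right)} = 6200 - \left(258068 + 433 \left(-4\right)^{\frac{3}{2}}\right) = 6200 - \left(258068 + 433 \left(- 8 i\right)\right) = 6200 - \left(258068 - 3464 i\right) = -251868 + 3464 i$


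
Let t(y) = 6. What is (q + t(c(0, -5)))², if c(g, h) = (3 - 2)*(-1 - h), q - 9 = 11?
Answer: 676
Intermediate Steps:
q = 20 (q = 9 + 11 = 20)
c(g, h) = -1 - h (c(g, h) = 1*(-1 - h) = -1 - h)
(q + t(c(0, -5)))² = (20 + 6)² = 26² = 676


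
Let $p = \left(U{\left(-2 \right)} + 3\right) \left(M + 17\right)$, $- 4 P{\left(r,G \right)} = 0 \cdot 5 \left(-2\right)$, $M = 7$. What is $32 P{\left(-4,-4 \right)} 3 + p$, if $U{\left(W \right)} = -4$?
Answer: $-24$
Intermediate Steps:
$P{\left(r,G \right)} = 0$ ($P{\left(r,G \right)} = - \frac{0 \cdot 5 \left(-2\right)}{4} = - \frac{0 \left(-2\right)}{4} = \left(- \frac{1}{4}\right) 0 = 0$)
$p = -24$ ($p = \left(-4 + 3\right) \left(7 + 17\right) = \left(-1\right) 24 = -24$)
$32 P{\left(-4,-4 \right)} 3 + p = 32 \cdot 0 \cdot 3 - 24 = 32 \cdot 0 - 24 = 0 - 24 = -24$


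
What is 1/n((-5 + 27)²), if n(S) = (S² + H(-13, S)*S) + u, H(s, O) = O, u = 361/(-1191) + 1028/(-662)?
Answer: 394221/184696537487 ≈ 2.1344e-6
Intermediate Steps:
u = -731665/394221 (u = 361*(-1/1191) + 1028*(-1/662) = -361/1191 - 514/331 = -731665/394221 ≈ -1.8560)
n(S) = -731665/394221 + 2*S² (n(S) = (S² + S*S) - 731665/394221 = (S² + S²) - 731665/394221 = 2*S² - 731665/394221 = -731665/394221 + 2*S²)
1/n((-5 + 27)²) = 1/(-731665/394221 + 2*((-5 + 27)²)²) = 1/(-731665/394221 + 2*(22²)²) = 1/(-731665/394221 + 2*484²) = 1/(-731665/394221 + 2*234256) = 1/(-731665/394221 + 468512) = 1/(184696537487/394221) = 394221/184696537487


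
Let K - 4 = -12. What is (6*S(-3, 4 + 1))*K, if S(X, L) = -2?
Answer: 96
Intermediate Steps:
K = -8 (K = 4 - 12 = -8)
(6*S(-3, 4 + 1))*K = (6*(-2))*(-8) = -12*(-8) = 96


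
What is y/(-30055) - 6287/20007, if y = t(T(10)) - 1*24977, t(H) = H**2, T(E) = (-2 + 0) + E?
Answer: 309478606/601310385 ≈ 0.51467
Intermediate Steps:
T(E) = -2 + E
y = -24913 (y = (-2 + 10)**2 - 1*24977 = 8**2 - 24977 = 64 - 24977 = -24913)
y/(-30055) - 6287/20007 = -24913/(-30055) - 6287/20007 = -24913*(-1/30055) - 6287*1/20007 = 24913/30055 - 6287/20007 = 309478606/601310385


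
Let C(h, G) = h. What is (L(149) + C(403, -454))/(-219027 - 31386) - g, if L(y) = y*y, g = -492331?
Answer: 123286060099/250413 ≈ 4.9233e+5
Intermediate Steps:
L(y) = y²
(L(149) + C(403, -454))/(-219027 - 31386) - g = (149² + 403)/(-219027 - 31386) - 1*(-492331) = (22201 + 403)/(-250413) + 492331 = 22604*(-1/250413) + 492331 = -22604/250413 + 492331 = 123286060099/250413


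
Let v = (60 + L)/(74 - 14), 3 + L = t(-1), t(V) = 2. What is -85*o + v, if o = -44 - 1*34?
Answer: 397859/60 ≈ 6631.0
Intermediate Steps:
L = -1 (L = -3 + 2 = -1)
v = 59/60 (v = (60 - 1)/(74 - 14) = 59/60 ≈ 0.98333)
o = -78 (o = -44 - 34 = -78)
-85*o + v = -85*(-78) + 59/60 = 6630 + 59/60 = 397859/60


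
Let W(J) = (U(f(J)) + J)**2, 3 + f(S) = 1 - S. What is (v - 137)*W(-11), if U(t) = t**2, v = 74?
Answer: -308700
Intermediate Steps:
f(S) = -2 - S (f(S) = -3 + (1 - S) = -2 - S)
W(J) = (J + (-2 - J)**2)**2 (W(J) = ((-2 - J)**2 + J)**2 = (J + (-2 - J)**2)**2)
(v - 137)*W(-11) = (74 - 137)*(-11 + (2 - 11)**2)**2 = -63*(-11 + (-9)**2)**2 = -63*(-11 + 81)**2 = -63*70**2 = -63*4900 = -308700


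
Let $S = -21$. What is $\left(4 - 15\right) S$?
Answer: $231$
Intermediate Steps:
$\left(4 - 15\right) S = \left(4 - 15\right) \left(-21\right) = \left(-11\right) \left(-21\right) = 231$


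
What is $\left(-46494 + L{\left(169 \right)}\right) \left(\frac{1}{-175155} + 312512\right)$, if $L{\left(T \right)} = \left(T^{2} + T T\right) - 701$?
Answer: $\frac{181128172238931}{58385} \approx 3.1023 \cdot 10^{9}$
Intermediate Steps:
$L{\left(T \right)} = -701 + 2 T^{2}$ ($L{\left(T \right)} = \left(T^{2} + T^{2}\right) - 701 = 2 T^{2} - 701 = -701 + 2 T^{2}$)
$\left(-46494 + L{\left(169 \right)}\right) \left(\frac{1}{-175155} + 312512\right) = \left(-46494 - \left(701 - 2 \cdot 169^{2}\right)\right) \left(\frac{1}{-175155} + 312512\right) = \left(-46494 + \left(-701 + 2 \cdot 28561\right)\right) \left(- \frac{1}{175155} + 312512\right) = \left(-46494 + \left(-701 + 57122\right)\right) \frac{54738039359}{175155} = \left(-46494 + 56421\right) \frac{54738039359}{175155} = 9927 \cdot \frac{54738039359}{175155} = \frac{181128172238931}{58385}$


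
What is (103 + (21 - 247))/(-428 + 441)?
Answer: -123/13 ≈ -9.4615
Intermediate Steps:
(103 + (21 - 247))/(-428 + 441) = (103 - 226)/13 = -123*1/13 = -123/13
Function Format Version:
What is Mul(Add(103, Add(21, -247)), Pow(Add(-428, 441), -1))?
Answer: Rational(-123, 13) ≈ -9.4615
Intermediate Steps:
Mul(Add(103, Add(21, -247)), Pow(Add(-428, 441), -1)) = Mul(Add(103, -226), Pow(13, -1)) = Mul(-123, Rational(1, 13)) = Rational(-123, 13)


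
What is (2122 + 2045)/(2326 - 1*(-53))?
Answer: 1389/793 ≈ 1.7516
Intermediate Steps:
(2122 + 2045)/(2326 - 1*(-53)) = 4167/(2326 + 53) = 4167/2379 = 4167*(1/2379) = 1389/793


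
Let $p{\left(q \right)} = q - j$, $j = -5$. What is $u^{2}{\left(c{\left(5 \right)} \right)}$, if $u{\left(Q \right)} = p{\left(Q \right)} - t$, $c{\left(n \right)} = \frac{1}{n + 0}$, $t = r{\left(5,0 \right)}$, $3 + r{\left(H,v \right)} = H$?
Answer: $\frac{256}{25} \approx 10.24$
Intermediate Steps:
$r{\left(H,v \right)} = -3 + H$
$t = 2$ ($t = -3 + 5 = 2$)
$c{\left(n \right)} = \frac{1}{n}$
$p{\left(q \right)} = 5 + q$ ($p{\left(q \right)} = q - -5 = q + 5 = 5 + q$)
$u{\left(Q \right)} = 3 + Q$ ($u{\left(Q \right)} = \left(5 + Q\right) - 2 = 3 + Q$)
$u^{2}{\left(c{\left(5 \right)} \right)} = \left(3 + \frac{1}{5}\right)^{2} = \left(\frac{16}{5}\right)^{2} = \frac{256}{25}$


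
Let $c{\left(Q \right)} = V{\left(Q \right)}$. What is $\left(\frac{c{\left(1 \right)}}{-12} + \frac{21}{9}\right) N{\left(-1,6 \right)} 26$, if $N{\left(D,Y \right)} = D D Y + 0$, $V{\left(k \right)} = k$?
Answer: $351$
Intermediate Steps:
$N{\left(D,Y \right)} = Y D^{2}$ ($N{\left(D,Y \right)} = D^{2} Y + 0 = Y D^{2} + 0 = Y D^{2}$)
$c{\left(Q \right)} = Q$
$\left(\frac{c{\left(1 \right)}}{-12} + \frac{21}{9}\right) N{\left(-1,6 \right)} 26 = \left(1 \frac{1}{-12} + \frac{21}{9}\right) 6 \left(-1\right)^{2} \cdot 26 = \left(1 \left(- \frac{1}{12}\right) + 21 \cdot \frac{1}{9}\right) 6 \cdot 1 \cdot 26 = \left(- \frac{1}{12} + \frac{7}{3}\right) 6 \cdot 26 = \frac{9}{4} \cdot 6 \cdot 26 = \frac{27}{2} \cdot 26 = 351$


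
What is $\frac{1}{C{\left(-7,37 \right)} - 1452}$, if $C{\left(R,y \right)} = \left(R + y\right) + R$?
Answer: $- \frac{1}{1429} \approx -0.00069979$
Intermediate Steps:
$C{\left(R,y \right)} = y + 2 R$
$\frac{1}{C{\left(-7,37 \right)} - 1452} = \frac{1}{\left(37 + 2 \left(-7\right)\right) - 1452} = \frac{1}{\left(37 - 14\right) - 1452} = \frac{1}{23 - 1452} = \frac{1}{-1429} = - \frac{1}{1429}$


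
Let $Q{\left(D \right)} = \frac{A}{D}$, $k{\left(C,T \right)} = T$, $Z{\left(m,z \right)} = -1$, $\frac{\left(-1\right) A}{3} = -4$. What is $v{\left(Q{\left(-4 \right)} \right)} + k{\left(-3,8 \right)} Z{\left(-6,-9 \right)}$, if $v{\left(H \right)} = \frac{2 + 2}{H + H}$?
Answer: $- \frac{26}{3} \approx -8.6667$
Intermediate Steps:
$A = 12$ ($A = \left(-3\right) \left(-4\right) = 12$)
$Q{\left(D \right)} = \frac{12}{D}$
$v{\left(H \right)} = \frac{2}{H}$ ($v{\left(H \right)} = \frac{4}{2 H} = 4 \frac{1}{2 H} = \frac{2}{H}$)
$v{\left(Q{\left(-4 \right)} \right)} + k{\left(-3,8 \right)} Z{\left(-6,-9 \right)} = \frac{2}{12 \frac{1}{-4}} + 8 \left(-1\right) = \frac{2}{12 \left(- \frac{1}{4}\right)} - 8 = \frac{2}{-3} - 8 = 2 \left(- \frac{1}{3}\right) - 8 = - \frac{2}{3} - 8 = - \frac{26}{3}$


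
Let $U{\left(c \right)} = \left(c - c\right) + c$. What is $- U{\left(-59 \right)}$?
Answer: $59$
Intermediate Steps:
$U{\left(c \right)} = c$ ($U{\left(c \right)} = 0 + c = c$)
$- U{\left(-59 \right)} = \left(-1\right) \left(-59\right) = 59$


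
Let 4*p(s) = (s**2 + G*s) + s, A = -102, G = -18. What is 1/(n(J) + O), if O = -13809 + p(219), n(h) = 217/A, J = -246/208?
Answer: -51/140333 ≈ -0.00036342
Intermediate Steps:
p(s) = -17*s/4 + s**2/4 (p(s) = ((s**2 - 18*s) + s)/4 = (s**2 - 17*s)/4 = -17*s/4 + s**2/4)
J = -123/104 (J = -246*1/208 = -123/104 ≈ -1.1827)
n(h) = -217/102 (n(h) = 217/(-102) = 217*(-1/102) = -217/102)
O = -5499/2 (O = -13809 + (1/4)*219*(-17 + 219) = -13809 + (1/4)*219*202 = -13809 + 22119/2 = -5499/2 ≈ -2749.5)
1/(n(J) + O) = 1/(-217/102 - 5499/2) = 1/(-140333/51) = -51/140333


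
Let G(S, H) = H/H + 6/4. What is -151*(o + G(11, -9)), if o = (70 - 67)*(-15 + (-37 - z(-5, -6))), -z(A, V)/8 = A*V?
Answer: -171083/2 ≈ -85542.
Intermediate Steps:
z(A, V) = -8*A*V
G(S, H) = 5/2 (G(S, H) = 1 + 6*(¼) = 1 + 3/2 = 5/2)
o = 564 (o = (70 - 67)*(-15 + (-37 - (-8)*(-5)*(-6))) = 3*(-15 + (-37 - 1*(-240))) = 3*(-15 + (-37 + 240)) = 3*(-15 + 203) = 3*188 = 564)
-151*(o + G(11, -9)) = -151*(564 + 5/2) = -151*1133/2 = -171083/2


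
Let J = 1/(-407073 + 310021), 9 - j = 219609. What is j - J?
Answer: -21312619199/97052 ≈ -2.1960e+5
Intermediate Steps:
j = -219600 (j = 9 - 1*219609 = 9 - 219609 = -219600)
J = -1/97052 (J = 1/(-97052) = -1/97052 ≈ -1.0304e-5)
j - J = -219600 - 1*(-1/97052) = -219600 + 1/97052 = -21312619199/97052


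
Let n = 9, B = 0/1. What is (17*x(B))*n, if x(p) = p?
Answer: 0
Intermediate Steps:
B = 0 (B = 0*1 = 0)
(17*x(B))*n = (17*0)*9 = 0*9 = 0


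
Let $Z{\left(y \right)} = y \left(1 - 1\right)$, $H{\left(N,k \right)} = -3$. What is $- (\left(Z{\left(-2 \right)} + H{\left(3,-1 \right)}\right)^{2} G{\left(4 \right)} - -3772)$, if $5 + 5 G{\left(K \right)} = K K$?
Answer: $- \frac{18959}{5} \approx -3791.8$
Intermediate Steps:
$G{\left(K \right)} = -1 + \frac{K^{2}}{5}$ ($G{\left(K \right)} = -1 + \frac{K K}{5} = -1 + \frac{K^{2}}{5}$)
$Z{\left(y \right)} = 0$ ($Z{\left(y \right)} = y 0 = 0$)
$- (\left(Z{\left(-2 \right)} + H{\left(3,-1 \right)}\right)^{2} G{\left(4 \right)} - -3772) = - (\left(0 - 3\right)^{2} \left(-1 + \frac{4^{2}}{5}\right) - -3772) = - (\left(-3\right)^{2} \left(-1 + \frac{1}{5} \cdot 16\right) + 3772) = - (9 \left(-1 + \frac{16}{5}\right) + 3772) = - (9 \cdot \frac{11}{5} + 3772) = - (\frac{99}{5} + 3772) = \left(-1\right) \frac{18959}{5} = - \frac{18959}{5}$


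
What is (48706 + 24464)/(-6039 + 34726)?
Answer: 73170/28687 ≈ 2.5506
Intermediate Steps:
(48706 + 24464)/(-6039 + 34726) = 73170/28687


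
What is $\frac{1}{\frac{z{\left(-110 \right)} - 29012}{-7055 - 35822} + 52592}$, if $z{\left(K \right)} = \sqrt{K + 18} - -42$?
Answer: $\frac{48344163817529}{2542548927400475904} + \frac{42877 i \sqrt{23}}{2542548927400475904} \approx 1.9014 \cdot 10^{-5} + 8.0876 \cdot 10^{-14} i$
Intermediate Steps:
$z{\left(K \right)} = 42 + \sqrt{18 + K}$ ($z{\left(K \right)} = \sqrt{18 + K} + 42 = 42 + \sqrt{18 + K}$)
$\frac{1}{\frac{z{\left(-110 \right)} - 29012}{-7055 - 35822} + 52592} = \frac{1}{\frac{\left(42 + \sqrt{18 - 110}\right) - 29012}{-7055 - 35822} + 52592} = \frac{1}{\frac{\left(42 + \sqrt{-92}\right) - 29012}{-42877} + 52592} = \frac{1}{\left(\left(42 + 2 i \sqrt{23}\right) - 29012\right) \left(- \frac{1}{42877}\right) + 52592} = \frac{1}{\left(-28970 + 2 i \sqrt{23}\right) \left(- \frac{1}{42877}\right) + 52592} = \frac{1}{\left(\frac{28970}{42877} - \frac{2 i \sqrt{23}}{42877}\right) + 52592} = \frac{1}{\frac{2255016154}{42877} - \frac{2 i \sqrt{23}}{42877}}$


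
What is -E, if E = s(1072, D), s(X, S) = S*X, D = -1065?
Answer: 1141680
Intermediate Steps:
E = -1141680 (E = -1065*1072 = -1141680)
-E = -1*(-1141680) = 1141680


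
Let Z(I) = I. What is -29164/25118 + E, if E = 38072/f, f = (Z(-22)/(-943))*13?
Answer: 225443870706/1795937 ≈ 1.2553e+5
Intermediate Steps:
f = 286/943 (f = -22/(-943)*13 = -22*(-1/943)*13 = (22/943)*13 = 286/943 ≈ 0.30329)
E = 17950948/143 (E = 38072/(286/943) = 38072*(943/286) = 17950948/143 ≈ 1.2553e+5)
-29164/25118 + E = -29164/25118 + 17950948/143 = -29164*1/25118 + 17950948/143 = -14582/12559 + 17950948/143 = 225443870706/1795937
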